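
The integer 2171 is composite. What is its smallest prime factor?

13

2171 is odd.
Digit sum 11, not divisible by 3.
Ends in 1: not divisible by 5.
7: 2171 = 7·310 + 1
11: 2171 = 11·197 + 4
13: 2171 = 13·167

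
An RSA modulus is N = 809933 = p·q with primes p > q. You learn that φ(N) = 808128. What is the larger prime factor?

φ(n) = (p−1)(q−1) = n − (p+q) + 1, so p + q = 809933 − 808128 + 1 = 1806.
p and q are the roots of t² − 1806t + 809933 = 0.
Discriminant: 1806² − 4·809933 = 3261636 − 3239732 = 21904; √21904 = 148.
q = (1806 − 148)/2 = 829, p = (1806 + 148)/2 = 977.
Check: 829 · 977 = 809933.

977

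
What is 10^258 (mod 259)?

1

10^1 ≡ 10 (mod 259)
10^2 ≡ 10^2 = 100 ≡ 100 (mod 259)
10^4 ≡ 100^2 = 10000 ≡ 158 (mod 259)
10^8 ≡ 158^2 = 24964 ≡ 100 (mod 259)
10^16 ≡ 100^2 = 10000 ≡ 158 (mod 259)
10^32 ≡ 158^2 = 24964 ≡ 100 (mod 259)
10^64 ≡ 100^2 = 10000 ≡ 158 (mod 259)
10^128 ≡ 158^2 = 24964 ≡ 100 (mod 259)
10^256 ≡ 100^2 = 10000 ≡ 158 (mod 259)
258 = 256 + 2 in binary powers of 2.
So 10^258 ≡ 158 · 100 ≡ 1 (mod 259).
Since the result is 1, base 10 gives no evidence that 259 is composite.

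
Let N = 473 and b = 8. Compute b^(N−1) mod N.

262

8^1 ≡ 8 (mod 473)
8^2 ≡ 8^2 = 64 ≡ 64 (mod 473)
8^4 ≡ 64^2 = 4096 ≡ 312 (mod 473)
8^8 ≡ 312^2 = 97344 ≡ 379 (mod 473)
8^16 ≡ 379^2 = 143641 ≡ 322 (mod 473)
8^32 ≡ 322^2 = 103684 ≡ 97 (mod 473)
8^64 ≡ 97^2 = 9409 ≡ 422 (mod 473)
8^128 ≡ 422^2 = 178084 ≡ 236 (mod 473)
8^256 ≡ 236^2 = 55696 ≡ 355 (mod 473)
472 = 256 + 128 + 64 + 16 + 8 in binary powers of 2.
So 8^472 ≡ 355 · 236 · 422 · 322 · 379 ≡ 262 (mod 473).
Since 262 ≠ 1, base 8 is a Fermat witness: 473 is composite.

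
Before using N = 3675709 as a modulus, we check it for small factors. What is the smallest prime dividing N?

53

3675709 is odd.
Digit sum 37, not divisible by 3.
Ends in 9: not divisible by 5.
7: 3675709 = 7·525101 + 2
11: 3675709 = 11·334155 + 4
13: 3675709 = 13·282746 + 11
17: 3675709 = 17·216218 + 3
19: 3675709 = 19·193458 + 7
23: 3675709 = 23·159813 + 10
29: 3675709 = 29·126748 + 17
31: 3675709 = 31·118571 + 8
37: 3675709 = 37·99343 + 18
41: 3675709 = 41·89651 + 18
43: 3675709 = 43·85481 + 26
47: 3675709 = 47·78206 + 27
53: 3675709 = 53·69353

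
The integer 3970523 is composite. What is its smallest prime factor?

59

3970523 is odd.
Digit sum 29, not divisible by 3.
Ends in 3: not divisible by 5.
7: 3970523 = 7·567217 + 4
11: 3970523 = 11·360956 + 7
13: 3970523 = 13·305424 + 11
17: 3970523 = 17·233560 + 3
19: 3970523 = 19·208974 + 17
23: 3970523 = 23·172631 + 10
29: 3970523 = 29·136914 + 17
31: 3970523 = 31·128081 + 12
37: 3970523 = 37·107311 + 16
41: 3970523 = 41·96842 + 1
43: 3970523 = 43·92337 + 32
47: 3970523 = 47·84479 + 10
53: 3970523 = 53·74915 + 28
59: 3970523 = 59·67297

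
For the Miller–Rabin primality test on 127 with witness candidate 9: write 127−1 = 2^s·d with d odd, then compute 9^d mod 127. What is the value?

1

127 − 1 = 126 = 2^1 · 63, so d = 63.
9^1 ≡ 9 (mod 127)
9^2 ≡ 9^2 = 81 ≡ 81 (mod 127)
9^4 ≡ 81^2 = 6561 ≡ 84 (mod 127)
9^8 ≡ 84^2 = 7056 ≡ 71 (mod 127)
9^16 ≡ 71^2 = 5041 ≡ 88 (mod 127)
9^32 ≡ 88^2 = 7744 ≡ 124 (mod 127)
63 = 32 + 16 + 8 + 4 + 2 + 1 in binary powers of 2.
So 9^63 ≡ 124 · 88 · 71 · 84 · 81 · 9 ≡ 1 (mod 127).
Since 9^d ≡ 1 (mod 127), base 9 does not prove 127 composite.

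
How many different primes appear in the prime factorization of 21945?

21945 = 3 · 7315
7315 = 5 · 1463
1463 = 7 · 209
209 = 11 · 19
21945 = 3 · 5 · 7 · 11 · 19, which has 5 distinct prime factors.

5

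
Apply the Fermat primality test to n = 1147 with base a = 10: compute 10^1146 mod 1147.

963

10^1 ≡ 10 (mod 1147)
10^2 ≡ 10^2 = 100 ≡ 100 (mod 1147)
10^4 ≡ 100^2 = 10000 ≡ 824 (mod 1147)
10^8 ≡ 824^2 = 678976 ≡ 1099 (mod 1147)
10^16 ≡ 1099^2 = 1207801 ≡ 10 (mod 1147)
10^32 ≡ 10^2 = 100 ≡ 100 (mod 1147)
10^64 ≡ 100^2 = 10000 ≡ 824 (mod 1147)
10^128 ≡ 824^2 = 678976 ≡ 1099 (mod 1147)
10^256 ≡ 1099^2 = 1207801 ≡ 10 (mod 1147)
10^512 ≡ 10^2 = 100 ≡ 100 (mod 1147)
10^1024 ≡ 100^2 = 10000 ≡ 824 (mod 1147)
1146 = 1024 + 64 + 32 + 16 + 8 + 2 in binary powers of 2.
So 10^1146 ≡ 824 · 824 · 100 · 10 · 1099 · 100 ≡ 963 (mod 1147).
Since 963 ≠ 1, base 10 is a Fermat witness: 1147 is composite.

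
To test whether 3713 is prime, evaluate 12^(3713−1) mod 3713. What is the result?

3698

12^1 ≡ 12 (mod 3713)
12^2 ≡ 12^2 = 144 ≡ 144 (mod 3713)
12^4 ≡ 144^2 = 20736 ≡ 2171 (mod 3713)
12^8 ≡ 2171^2 = 4713241 ≡ 1444 (mod 3713)
12^16 ≡ 1444^2 = 2085136 ≡ 2143 (mod 3713)
12^32 ≡ 2143^2 = 4592449 ≡ 3181 (mod 3713)
12^64 ≡ 3181^2 = 10118761 ≡ 836 (mod 3713)
12^128 ≡ 836^2 = 698896 ≡ 852 (mod 3713)
12^256 ≡ 852^2 = 725904 ≡ 1869 (mod 3713)
12^512 ≡ 1869^2 = 3493161 ≡ 2941 (mod 3713)
12^1024 ≡ 2941^2 = 8649481 ≡ 1904 (mod 3713)
12^2048 ≡ 1904^2 = 3625216 ≡ 1328 (mod 3713)
3712 = 2048 + 1024 + 512 + 128 in binary powers of 2.
So 12^3712 ≡ 1328 · 1904 · 2941 · 852 ≡ 3698 (mod 3713).
Since 3698 ≠ 1, base 12 is a Fermat witness: 3713 is composite.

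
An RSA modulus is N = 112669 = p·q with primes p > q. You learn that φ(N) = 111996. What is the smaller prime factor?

φ(n) = (p−1)(q−1) = n − (p+q) + 1, so p + q = 112669 − 111996 + 1 = 674.
p and q are the roots of t² − 674t + 112669 = 0.
Discriminant: 674² − 4·112669 = 454276 − 450676 = 3600; √3600 = 60.
q = (674 − 60)/2 = 307, p = (674 + 60)/2 = 367.
Check: 307 · 367 = 112669.

307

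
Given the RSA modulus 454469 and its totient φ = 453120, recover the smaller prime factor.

φ(n) = (p−1)(q−1) = n − (p+q) + 1, so p + q = 454469 − 453120 + 1 = 1350.
p and q are the roots of t² − 1350t + 454469 = 0.
Discriminant: 1350² − 4·454469 = 1822500 − 1817876 = 4624; √4624 = 68.
q = (1350 − 68)/2 = 641, p = (1350 + 68)/2 = 709.
Check: 641 · 709 = 454469.

641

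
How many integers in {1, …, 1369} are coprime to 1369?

Factor: 1369 = 37^2.
φ(1369) = 37^1·(37−1) = 1332.

1332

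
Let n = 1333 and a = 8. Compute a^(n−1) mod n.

64

8^1 ≡ 8 (mod 1333)
8^2 ≡ 8^2 = 64 ≡ 64 (mod 1333)
8^4 ≡ 64^2 = 4096 ≡ 97 (mod 1333)
8^8 ≡ 97^2 = 9409 ≡ 78 (mod 1333)
8^16 ≡ 78^2 = 6084 ≡ 752 (mod 1333)
8^32 ≡ 752^2 = 565504 ≡ 312 (mod 1333)
8^64 ≡ 312^2 = 97344 ≡ 35 (mod 1333)
8^128 ≡ 35^2 = 1225 ≡ 1225 (mod 1333)
8^256 ≡ 1225^2 = 1500625 ≡ 1000 (mod 1333)
8^512 ≡ 1000^2 = 1000000 ≡ 250 (mod 1333)
8^1024 ≡ 250^2 = 62500 ≡ 1182 (mod 1333)
1332 = 1024 + 256 + 32 + 16 + 4 in binary powers of 2.
So 8^1332 ≡ 1182 · 1000 · 312 · 752 · 97 ≡ 64 (mod 1333).
Since 64 ≠ 1, base 8 is a Fermat witness: 1333 is composite.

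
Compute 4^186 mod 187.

4^1 ≡ 4 (mod 187)
4^2 ≡ 4^2 = 16 ≡ 16 (mod 187)
4^4 ≡ 16^2 = 256 ≡ 69 (mod 187)
4^8 ≡ 69^2 = 4761 ≡ 86 (mod 187)
4^16 ≡ 86^2 = 7396 ≡ 103 (mod 187)
4^32 ≡ 103^2 = 10609 ≡ 137 (mod 187)
4^64 ≡ 137^2 = 18769 ≡ 69 (mod 187)
4^128 ≡ 69^2 = 4761 ≡ 86 (mod 187)
186 = 128 + 32 + 16 + 8 + 2 in binary powers of 2.
So 4^186 ≡ 86 · 137 · 103 · 86 · 16 ≡ 169 (mod 187).
Since 169 ≠ 1, base 4 is a Fermat witness: 187 is composite.

169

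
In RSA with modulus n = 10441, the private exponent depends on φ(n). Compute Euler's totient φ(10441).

10192

Factor: 10441 = 53 · 197.
φ(10441) = (53−1) · (197−1) = 52 · 196 = 10192.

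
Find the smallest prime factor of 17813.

17813 is odd.
Digit sum 20, not divisible by 3.
Ends in 3: not divisible by 5.
7: 17813 = 7·2544 + 5
11: 17813 = 11·1619 + 4
13: 17813 = 13·1370 + 3
17: 17813 = 17·1047 + 14
19: 17813 = 19·937 + 10
23: 17813 = 23·774 + 11
29: 17813 = 29·614 + 7
31: 17813 = 31·574 + 19
37: 17813 = 37·481 + 16
41: 17813 = 41·434 + 19
43: 17813 = 43·414 + 11
47: 17813 = 47·379

47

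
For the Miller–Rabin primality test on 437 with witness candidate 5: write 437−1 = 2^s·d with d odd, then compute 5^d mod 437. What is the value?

290

437 − 1 = 436 = 2^2 · 109, so d = 109.
5^1 ≡ 5 (mod 437)
5^2 ≡ 5^2 = 25 ≡ 25 (mod 437)
5^4 ≡ 25^2 = 625 ≡ 188 (mod 437)
5^8 ≡ 188^2 = 35344 ≡ 384 (mod 437)
5^16 ≡ 384^2 = 147456 ≡ 187 (mod 437)
5^32 ≡ 187^2 = 34969 ≡ 9 (mod 437)
5^64 ≡ 9^2 = 81 ≡ 81 (mod 437)
109 = 64 + 32 + 8 + 4 + 1 in binary powers of 2.
So 5^109 ≡ 81 · 9 · 384 · 188 · 5 ≡ 290 (mod 437).
Squaring chain: 290 → 196; never reaches −1, so base 5 is a Miller–Rabin witness that 437 is composite.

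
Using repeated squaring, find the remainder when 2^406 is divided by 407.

2^1 ≡ 2 (mod 407)
2^2 ≡ 2^2 = 4 ≡ 4 (mod 407)
2^4 ≡ 4^2 = 16 ≡ 16 (mod 407)
2^8 ≡ 16^2 = 256 ≡ 256 (mod 407)
2^16 ≡ 256^2 = 65536 ≡ 9 (mod 407)
2^32 ≡ 9^2 = 81 ≡ 81 (mod 407)
2^64 ≡ 81^2 = 6561 ≡ 49 (mod 407)
2^128 ≡ 49^2 = 2401 ≡ 366 (mod 407)
2^256 ≡ 366^2 = 133956 ≡ 53 (mod 407)
406 = 256 + 128 + 16 + 4 + 2 in binary powers of 2.
So 2^406 ≡ 53 · 366 · 9 · 16 · 4 ≡ 284 (mod 407).
Since 284 ≠ 1, base 2 is a Fermat witness: 407 is composite.

284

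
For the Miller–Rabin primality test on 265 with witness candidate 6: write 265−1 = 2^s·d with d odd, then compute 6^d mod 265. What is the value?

96

265 − 1 = 264 = 2^3 · 33, so d = 33.
6^1 ≡ 6 (mod 265)
6^2 ≡ 6^2 = 36 ≡ 36 (mod 265)
6^4 ≡ 36^2 = 1296 ≡ 236 (mod 265)
6^8 ≡ 236^2 = 55696 ≡ 46 (mod 265)
6^16 ≡ 46^2 = 2116 ≡ 261 (mod 265)
6^32 ≡ 261^2 = 68121 ≡ 16 (mod 265)
33 = 32 + 1 in binary powers of 2.
So 6^33 ≡ 16 · 6 ≡ 96 (mod 265).
Squaring chain: 96 → 206 → 36; never reaches −1, so base 6 is a Miller–Rabin witness that 265 is composite.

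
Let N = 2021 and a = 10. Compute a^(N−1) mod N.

1615

10^1 ≡ 10 (mod 2021)
10^2 ≡ 10^2 = 100 ≡ 100 (mod 2021)
10^4 ≡ 100^2 = 10000 ≡ 1916 (mod 2021)
10^8 ≡ 1916^2 = 3671056 ≡ 920 (mod 2021)
10^16 ≡ 920^2 = 846400 ≡ 1622 (mod 2021)
10^32 ≡ 1622^2 = 2630884 ≡ 1563 (mod 2021)
10^64 ≡ 1563^2 = 2442969 ≡ 1601 (mod 2021)
10^128 ≡ 1601^2 = 2563201 ≡ 573 (mod 2021)
10^256 ≡ 573^2 = 328329 ≡ 927 (mod 2021)
10^512 ≡ 927^2 = 859329 ≡ 404 (mod 2021)
10^1024 ≡ 404^2 = 163216 ≡ 1536 (mod 2021)
2020 = 1024 + 512 + 256 + 128 + 64 + 32 + 4 in binary powers of 2.
So 10^2020 ≡ 1536 · 404 · 927 · 573 · 1601 · 1563 · 1916 ≡ 1615 (mod 2021).
Since 1615 ≠ 1, base 10 is a Fermat witness: 2021 is composite.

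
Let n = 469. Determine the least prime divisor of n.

469 is odd.
Digit sum 19, not divisible by 3.
Ends in 9: not divisible by 5.
7: 469 = 7·67

7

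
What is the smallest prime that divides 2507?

2507 is odd.
Digit sum 14, not divisible by 3.
Ends in 7: not divisible by 5.
7: 2507 = 7·358 + 1
11: 2507 = 11·227 + 10
13: 2507 = 13·192 + 11
17: 2507 = 17·147 + 8
19: 2507 = 19·131 + 18
23: 2507 = 23·109

23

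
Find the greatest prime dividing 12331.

12331 = 11 · 1121
1121 = 19 · 59
59 is prime.
So 12331 = 11 · 19 · 59; the largest prime factor is 59.

59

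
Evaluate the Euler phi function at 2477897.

2422224

Factor: 2477897 = 109 · 127 · 179.
φ(2477897) = (109−1) · (127−1) · (179−1) = 108 · 126 · 178 = 2422224.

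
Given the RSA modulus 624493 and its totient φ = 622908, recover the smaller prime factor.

727

φ(n) = (p−1)(q−1) = n − (p+q) + 1, so p + q = 624493 − 622908 + 1 = 1586.
p and q are the roots of t² − 1586t + 624493 = 0.
Discriminant: 1586² − 4·624493 = 2515396 − 2497972 = 17424; √17424 = 132.
q = (1586 − 132)/2 = 727, p = (1586 + 132)/2 = 859.
Check: 727 · 859 = 624493.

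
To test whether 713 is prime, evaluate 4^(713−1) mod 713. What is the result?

4^1 ≡ 4 (mod 713)
4^2 ≡ 4^2 = 16 ≡ 16 (mod 713)
4^4 ≡ 16^2 = 256 ≡ 256 (mod 713)
4^8 ≡ 256^2 = 65536 ≡ 653 (mod 713)
4^16 ≡ 653^2 = 426409 ≡ 35 (mod 713)
4^32 ≡ 35^2 = 1225 ≡ 512 (mod 713)
4^64 ≡ 512^2 = 262144 ≡ 473 (mod 713)
4^128 ≡ 473^2 = 223729 ≡ 560 (mod 713)
4^256 ≡ 560^2 = 313600 ≡ 593 (mod 713)
4^512 ≡ 593^2 = 351649 ≡ 140 (mod 713)
712 = 512 + 128 + 64 + 8 in binary powers of 2.
So 4^712 ≡ 140 · 560 · 473 · 653 ≡ 78 (mod 713).
Since 78 ≠ 1, base 4 is a Fermat witness: 713 is composite.

78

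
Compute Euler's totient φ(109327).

Factor: 109327 = 17 · 59 · 109.
φ(109327) = (17−1) · (59−1) · (109−1) = 16 · 58 · 108 = 100224.

100224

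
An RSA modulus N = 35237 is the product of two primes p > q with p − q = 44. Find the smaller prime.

167

Since p = q + 44, we have 35237 = q(q + 44), so q² + 44q − 35237 = 0.
Discriminant: 44² + 4·35237 = 1936 + 140948 = 142884; √142884 = 378.
q = (−44 + 378)/2 = 167, and p = q + 44 = 211.
Check: 167 · 211 = 35237.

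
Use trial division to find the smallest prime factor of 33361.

33361 is odd.
Digit sum 16, not divisible by 3.
Ends in 1: not divisible by 5.
7: 33361 = 7·4765 + 6
11: 33361 = 11·3032 + 9
13: 33361 = 13·2566 + 3
17: 33361 = 17·1962 + 7
19: 33361 = 19·1755 + 16
23: 33361 = 23·1450 + 11
29: 33361 = 29·1150 + 11
31: 33361 = 31·1076 + 5
37: 33361 = 37·901 + 24
41: 33361 = 41·813 + 28
43: 33361 = 43·775 + 36
47: 33361 = 47·709 + 38
53: 33361 = 53·629 + 24
59: 33361 = 59·565 + 26
61: 33361 = 61·546 + 55
67: 33361 = 67·497 + 62
71: 33361 = 71·469 + 62
73: 33361 = 73·457

73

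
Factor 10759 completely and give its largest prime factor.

53

10759 = 7 · 1537
1537 = 29 · 53
53 is prime.
So 10759 = 7 · 29 · 53; the largest prime factor is 53.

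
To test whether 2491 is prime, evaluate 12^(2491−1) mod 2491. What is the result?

873

12^1 ≡ 12 (mod 2491)
12^2 ≡ 12^2 = 144 ≡ 144 (mod 2491)
12^4 ≡ 144^2 = 20736 ≡ 808 (mod 2491)
12^8 ≡ 808^2 = 652864 ≡ 222 (mod 2491)
12^16 ≡ 222^2 = 49284 ≡ 1955 (mod 2491)
12^32 ≡ 1955^2 = 3822025 ≡ 831 (mod 2491)
12^64 ≡ 831^2 = 690561 ≡ 554 (mod 2491)
12^128 ≡ 554^2 = 306916 ≡ 523 (mod 2491)
12^256 ≡ 523^2 = 273529 ≡ 2010 (mod 2491)
12^512 ≡ 2010^2 = 4040100 ≡ 2189 (mod 2491)
12^1024 ≡ 2189^2 = 4791721 ≡ 1528 (mod 2491)
12^2048 ≡ 1528^2 = 2334784 ≡ 717 (mod 2491)
2490 = 2048 + 256 + 128 + 32 + 16 + 8 + 2 in binary powers of 2.
So 12^2490 ≡ 717 · 2010 · 523 · 831 · 1955 · 222 · 144 ≡ 873 (mod 2491).
Since 873 ≠ 1, base 12 is a Fermat witness: 2491 is composite.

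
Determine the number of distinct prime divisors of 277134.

277134 = 2 · 138567
138567 = 3 · 46189
46189 = 11 · 4199
4199 = 13 · 323
323 = 17 · 19
277134 = 2 · 3 · 11 · 13 · 17 · 19, which has 6 distinct prime factors.

6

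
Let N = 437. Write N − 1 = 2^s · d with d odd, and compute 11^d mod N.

437 − 1 = 436 = 2^2 · 109, so d = 109.
11^1 ≡ 11 (mod 437)
11^2 ≡ 11^2 = 121 ≡ 121 (mod 437)
11^4 ≡ 121^2 = 14641 ≡ 220 (mod 437)
11^8 ≡ 220^2 = 48400 ≡ 330 (mod 437)
11^16 ≡ 330^2 = 108900 ≡ 87 (mod 437)
11^32 ≡ 87^2 = 7569 ≡ 140 (mod 437)
11^64 ≡ 140^2 = 19600 ≡ 372 (mod 437)
109 = 64 + 32 + 8 + 4 + 1 in binary powers of 2.
So 11^109 ≡ 372 · 140 · 330 · 220 · 11 ≡ 182 (mod 437).
Squaring chain: 182 → 349; never reaches −1, so base 11 is a Miller–Rabin witness that 437 is composite.

182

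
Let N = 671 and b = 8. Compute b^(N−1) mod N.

243

8^1 ≡ 8 (mod 671)
8^2 ≡ 8^2 = 64 ≡ 64 (mod 671)
8^4 ≡ 64^2 = 4096 ≡ 70 (mod 671)
8^8 ≡ 70^2 = 4900 ≡ 203 (mod 671)
8^16 ≡ 203^2 = 41209 ≡ 278 (mod 671)
8^32 ≡ 278^2 = 77284 ≡ 119 (mod 671)
8^64 ≡ 119^2 = 14161 ≡ 70 (mod 671)
8^128 ≡ 70^2 = 4900 ≡ 203 (mod 671)
8^256 ≡ 203^2 = 41209 ≡ 278 (mod 671)
8^512 ≡ 278^2 = 77284 ≡ 119 (mod 671)
670 = 512 + 128 + 16 + 8 + 4 + 2 in binary powers of 2.
So 8^670 ≡ 119 · 203 · 278 · 203 · 70 · 64 ≡ 243 (mod 671).
Since 243 ≠ 1, base 8 is a Fermat witness: 671 is composite.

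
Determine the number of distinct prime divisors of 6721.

6721 = 11 · 611
611 = 13 · 47
6721 = 11 · 13 · 47, which has 3 distinct prime factors.

3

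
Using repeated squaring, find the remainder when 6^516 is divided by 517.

6^1 ≡ 6 (mod 517)
6^2 ≡ 6^2 = 36 ≡ 36 (mod 517)
6^4 ≡ 36^2 = 1296 ≡ 262 (mod 517)
6^8 ≡ 262^2 = 68644 ≡ 400 (mod 517)
6^16 ≡ 400^2 = 160000 ≡ 247 (mod 517)
6^32 ≡ 247^2 = 61009 ≡ 3 (mod 517)
6^64 ≡ 3^2 = 9 ≡ 9 (mod 517)
6^128 ≡ 9^2 = 81 ≡ 81 (mod 517)
6^256 ≡ 81^2 = 6561 ≡ 357 (mod 517)
6^512 ≡ 357^2 = 127449 ≡ 267 (mod 517)
516 = 512 + 4 in binary powers of 2.
So 6^516 ≡ 267 · 262 ≡ 159 (mod 517).
Since 159 ≠ 1, base 6 is a Fermat witness: 517 is composite.

159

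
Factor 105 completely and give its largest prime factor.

105 = 3 · 35
35 = 5 · 7
7 is prime.
So 105 = 3 · 5 · 7; the largest prime factor is 7.

7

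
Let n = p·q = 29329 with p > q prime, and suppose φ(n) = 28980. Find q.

φ(n) = (p−1)(q−1) = n − (p+q) + 1, so p + q = 29329 − 28980 + 1 = 350.
p and q are the roots of t² − 350t + 29329 = 0.
Discriminant: 350² − 4·29329 = 122500 − 117316 = 5184; √5184 = 72.
q = (350 − 72)/2 = 139, p = (350 + 72)/2 = 211.
Check: 139 · 211 = 29329.

139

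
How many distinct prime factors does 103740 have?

6

103740 = 2^2 · 25935
25935 = 3 · 8645
8645 = 5 · 1729
1729 = 7 · 247
247 = 13 · 19
103740 = 2^2 · 3 · 5 · 7 · 13 · 19, which has 6 distinct prime factors.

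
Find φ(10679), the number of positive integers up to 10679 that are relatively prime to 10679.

10440

Factor: 10679 = 59 · 181.
φ(10679) = (59−1) · (181−1) = 58 · 180 = 10440.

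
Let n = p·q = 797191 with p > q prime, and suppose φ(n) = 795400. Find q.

φ(n) = (p−1)(q−1) = n − (p+q) + 1, so p + q = 797191 − 795400 + 1 = 1792.
p and q are the roots of t² − 1792t + 797191 = 0.
Discriminant: 1792² − 4·797191 = 3211264 − 3188764 = 22500; √22500 = 150.
q = (1792 − 150)/2 = 821, p = (1792 + 150)/2 = 971.
Check: 821 · 971 = 797191.

821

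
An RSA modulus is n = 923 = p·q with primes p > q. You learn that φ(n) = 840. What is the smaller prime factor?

13

φ(n) = (p−1)(q−1) = n − (p+q) + 1, so p + q = 923 − 840 + 1 = 84.
p and q are the roots of t² − 84t + 923 = 0.
Discriminant: 84² − 4·923 = 7056 − 3692 = 3364; √3364 = 58.
q = (84 − 58)/2 = 13, p = (84 + 58)/2 = 71.
Check: 13 · 71 = 923.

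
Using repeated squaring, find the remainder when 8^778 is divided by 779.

8^1 ≡ 8 (mod 779)
8^2 ≡ 8^2 = 64 ≡ 64 (mod 779)
8^4 ≡ 64^2 = 4096 ≡ 201 (mod 779)
8^8 ≡ 201^2 = 40401 ≡ 672 (mod 779)
8^16 ≡ 672^2 = 451584 ≡ 543 (mod 779)
8^32 ≡ 543^2 = 294849 ≡ 387 (mod 779)
8^64 ≡ 387^2 = 149769 ≡ 201 (mod 779)
8^128 ≡ 201^2 = 40401 ≡ 672 (mod 779)
8^256 ≡ 672^2 = 451584 ≡ 543 (mod 779)
8^512 ≡ 543^2 = 294849 ≡ 387 (mod 779)
778 = 512 + 256 + 8 + 2 in binary powers of 2.
So 8^778 ≡ 387 · 543 · 672 · 64 ≡ 353 (mod 779).
Since 353 ≠ 1, base 8 is a Fermat witness: 779 is composite.

353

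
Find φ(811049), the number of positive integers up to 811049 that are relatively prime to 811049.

Factor: 811049 = 23 · 179 · 197.
φ(811049) = (23−1) · (179−1) · (197−1) = 22 · 178 · 196 = 767536.

767536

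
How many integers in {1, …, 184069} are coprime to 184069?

Factor: 184069 = 23 · 53 · 151.
φ(184069) = (23−1) · (53−1) · (151−1) = 22 · 52 · 150 = 171600.

171600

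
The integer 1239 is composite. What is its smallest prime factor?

3

1239 is odd.
Digit sum 15, divisible by 3.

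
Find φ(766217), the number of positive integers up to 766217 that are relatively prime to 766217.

736848

Factor: 766217 = 43 · 103 · 173.
φ(766217) = (43−1) · (103−1) · (173−1) = 42 · 102 · 172 = 736848.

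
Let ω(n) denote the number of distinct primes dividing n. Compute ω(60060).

60060 = 2^2 · 15015
15015 = 3 · 5005
5005 = 5 · 1001
1001 = 7 · 143
143 = 11 · 13
60060 = 2^2 · 3 · 5 · 7 · 11 · 13, which has 6 distinct prime factors.

6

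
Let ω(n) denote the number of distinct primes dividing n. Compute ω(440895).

6

440895 = 3 · 146965
146965 = 5 · 29393
29393 = 7 · 4199
4199 = 13 · 323
323 = 17 · 19
440895 = 3 · 5 · 7 · 13 · 17 · 19, which has 6 distinct prime factors.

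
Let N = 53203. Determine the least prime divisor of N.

53203 is odd.
Digit sum 13, not divisible by 3.
Ends in 3: not divisible by 5.
7: 53203 = 7·7600 + 3
11: 53203 = 11·4836 + 7
13: 53203 = 13·4092 + 7
17: 53203 = 17·3129 + 10
19: 53203 = 19·2800 + 3
23: 53203 = 23·2313 + 4
29: 53203 = 29·1834 + 17
31: 53203 = 31·1716 + 7
37: 53203 = 37·1437 + 34
41: 53203 = 41·1297 + 26
43: 53203 = 43·1237 + 12
47: 53203 = 47·1131 + 46
53: 53203 = 53·1003 + 44
59: 53203 = 59·901 + 44
61: 53203 = 61·872 + 11
67: 53203 = 67·794 + 5
71: 53203 = 71·749 + 24
73: 53203 = 73·728 + 59
79: 53203 = 79·673 + 36
83: 53203 = 83·641

83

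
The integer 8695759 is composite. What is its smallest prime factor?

97

8695759 is odd.
Digit sum 49, not divisible by 3.
Ends in 9: not divisible by 5.
7: 8695759 = 7·1242251 + 2
11: 8695759 = 11·790523 + 6
13: 8695759 = 13·668904 + 7
17: 8695759 = 17·511515 + 4
19: 8695759 = 19·457671 + 10
23: 8695759 = 23·378076 + 11
29: 8695759 = 29·299853 + 22
31: 8695759 = 31·280508 + 11
37: 8695759 = 37·235020 + 19
41: 8695759 = 41·212091 + 28
43: 8695759 = 43·202226 + 41
47: 8695759 = 47·185016 + 7
53: 8695759 = 53·164070 + 49
59: 8695759 = 59·147385 + 44
61: 8695759 = 61·142553 + 26
67: 8695759 = 67·129787 + 30
71: 8695759 = 71·122475 + 34
73: 8695759 = 73·119119 + 72
79: 8695759 = 79·110072 + 71
83: 8695759 = 83·104768 + 15
89: 8695759 = 89·97705 + 14
97: 8695759 = 97·89647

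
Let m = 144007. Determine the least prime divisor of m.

144007 is odd.
Digit sum 16, not divisible by 3.
Ends in 7: not divisible by 5.
7: 144007 = 7·20572 + 3
11: 144007 = 11·13091 + 6
13: 144007 = 13·11077 + 6
17: 144007 = 17·8471

17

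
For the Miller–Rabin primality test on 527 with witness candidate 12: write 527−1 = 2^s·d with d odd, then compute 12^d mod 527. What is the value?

177

527 − 1 = 526 = 2^1 · 263, so d = 263.
12^1 ≡ 12 (mod 527)
12^2 ≡ 12^2 = 144 ≡ 144 (mod 527)
12^4 ≡ 144^2 = 20736 ≡ 183 (mod 527)
12^8 ≡ 183^2 = 33489 ≡ 288 (mod 527)
12^16 ≡ 288^2 = 82944 ≡ 205 (mod 527)
12^32 ≡ 205^2 = 42025 ≡ 392 (mod 527)
12^64 ≡ 392^2 = 153664 ≡ 307 (mod 527)
12^128 ≡ 307^2 = 94249 ≡ 443 (mod 527)
12^256 ≡ 443^2 = 196249 ≡ 205 (mod 527)
263 = 256 + 4 + 2 + 1 in binary powers of 2.
So 12^263 ≡ 205 · 183 · 144 · 12 ≡ 177 (mod 527).
Squaring chain: 177; never reaches −1, so base 12 is a Miller–Rabin witness that 527 is composite.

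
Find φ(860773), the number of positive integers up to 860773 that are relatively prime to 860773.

831168

Factor: 860773 = 53 · 109 · 149.
φ(860773) = (53−1) · (109−1) · (149−1) = 52 · 108 · 148 = 831168.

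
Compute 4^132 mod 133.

106

4^1 ≡ 4 (mod 133)
4^2 ≡ 4^2 = 16 ≡ 16 (mod 133)
4^4 ≡ 16^2 = 256 ≡ 123 (mod 133)
4^8 ≡ 123^2 = 15129 ≡ 100 (mod 133)
4^16 ≡ 100^2 = 10000 ≡ 25 (mod 133)
4^32 ≡ 25^2 = 625 ≡ 93 (mod 133)
4^64 ≡ 93^2 = 8649 ≡ 4 (mod 133)
4^128 ≡ 4^2 = 16 ≡ 16 (mod 133)
132 = 128 + 4 in binary powers of 2.
So 4^132 ≡ 16 · 123 ≡ 106 (mod 133).
Since 106 ≠ 1, base 4 is a Fermat witness: 133 is composite.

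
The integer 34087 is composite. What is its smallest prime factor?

34087 is odd.
Digit sum 22, not divisible by 3.
Ends in 7: not divisible by 5.
7: 34087 = 7·4869 + 4
11: 34087 = 11·3098 + 9
13: 34087 = 13·2622 + 1
17: 34087 = 17·2005 + 2
19: 34087 = 19·1794 + 1
23: 34087 = 23·1482 + 1
29: 34087 = 29·1175 + 12
31: 34087 = 31·1099 + 18
37: 34087 = 37·921 + 10
41: 34087 = 41·831 + 16
43: 34087 = 43·792 + 31
47: 34087 = 47·725 + 12
53: 34087 = 53·643 + 8
59: 34087 = 59·577 + 44
61: 34087 = 61·558 + 49
67: 34087 = 67·508 + 51
71: 34087 = 71·480 + 7
73: 34087 = 73·466 + 69
79: 34087 = 79·431 + 38
83: 34087 = 83·410 + 57
89: 34087 = 89·383

89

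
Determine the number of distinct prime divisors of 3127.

2

3127 = 53 · 59
3127 = 53 · 59, which has 2 distinct prime factors.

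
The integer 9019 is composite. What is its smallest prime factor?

29

9019 is odd.
Digit sum 19, not divisible by 3.
Ends in 9: not divisible by 5.
7: 9019 = 7·1288 + 3
11: 9019 = 11·819 + 10
13: 9019 = 13·693 + 10
17: 9019 = 17·530 + 9
19: 9019 = 19·474 + 13
23: 9019 = 23·392 + 3
29: 9019 = 29·311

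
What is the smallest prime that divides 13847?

13847 is odd.
Digit sum 23, not divisible by 3.
Ends in 7: not divisible by 5.
7: 13847 = 7·1978 + 1
11: 13847 = 11·1258 + 9
13: 13847 = 13·1065 + 2
17: 13847 = 17·814 + 9
19: 13847 = 19·728 + 15
23: 13847 = 23·602 + 1
29: 13847 = 29·477 + 14
31: 13847 = 31·446 + 21
37: 13847 = 37·374 + 9
41: 13847 = 41·337 + 30
43: 13847 = 43·322 + 1
47: 13847 = 47·294 + 29
53: 13847 = 53·261 + 14
59: 13847 = 59·234 + 41
61: 13847 = 61·227

61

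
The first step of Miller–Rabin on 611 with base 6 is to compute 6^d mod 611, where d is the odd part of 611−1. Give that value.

611 − 1 = 610 = 2^1 · 305, so d = 305.
6^1 ≡ 6 (mod 611)
6^2 ≡ 6^2 = 36 ≡ 36 (mod 611)
6^4 ≡ 36^2 = 1296 ≡ 74 (mod 611)
6^8 ≡ 74^2 = 5476 ≡ 588 (mod 611)
6^16 ≡ 588^2 = 345744 ≡ 529 (mod 611)
6^32 ≡ 529^2 = 279841 ≡ 3 (mod 611)
6^64 ≡ 3^2 = 9 ≡ 9 (mod 611)
6^128 ≡ 9^2 = 81 ≡ 81 (mod 611)
6^256 ≡ 81^2 = 6561 ≡ 451 (mod 611)
305 = 256 + 32 + 16 + 1 in binary powers of 2.
So 6^305 ≡ 451 · 3 · 529 · 6 ≡ 314 (mod 611).
Squaring chain: 314; never reaches −1, so base 6 is a Miller–Rabin witness that 611 is composite.

314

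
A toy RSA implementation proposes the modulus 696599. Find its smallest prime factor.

696599 is odd.
Digit sum 44, not divisible by 3.
Ends in 9: not divisible by 5.
7: 696599 = 7·99514 + 1
11: 696599 = 11·63327 + 2
13: 696599 = 13·53584 + 7
17: 696599 = 17·40976 + 7
19: 696599 = 19·36663 + 2
23: 696599 = 23·30286 + 21
29: 696599 = 29·24020 + 19
31: 696599 = 31·22470 + 29
37: 696599 = 37·18827

37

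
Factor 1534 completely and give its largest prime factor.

1534 = 2 · 767
767 = 13 · 59
59 is prime.
So 1534 = 2 · 13 · 59; the largest prime factor is 59.

59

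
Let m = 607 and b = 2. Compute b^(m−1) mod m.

2^1 ≡ 2 (mod 607)
2^2 ≡ 2^2 = 4 ≡ 4 (mod 607)
2^4 ≡ 4^2 = 16 ≡ 16 (mod 607)
2^8 ≡ 16^2 = 256 ≡ 256 (mod 607)
2^16 ≡ 256^2 = 65536 ≡ 587 (mod 607)
2^32 ≡ 587^2 = 344569 ≡ 400 (mod 607)
2^64 ≡ 400^2 = 160000 ≡ 359 (mod 607)
2^128 ≡ 359^2 = 128881 ≡ 197 (mod 607)
2^256 ≡ 197^2 = 38809 ≡ 568 (mod 607)
2^512 ≡ 568^2 = 322624 ≡ 307 (mod 607)
606 = 512 + 64 + 16 + 8 + 4 + 2 in binary powers of 2.
So 2^606 ≡ 307 · 359 · 587 · 256 · 16 · 4 ≡ 1 (mod 607).
Since the result is 1, base 2 gives no evidence that 607 is composite.

1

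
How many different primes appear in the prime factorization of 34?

2

34 = 2 · 17
34 = 2 · 17, which has 2 distinct prime factors.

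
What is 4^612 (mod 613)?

4^1 ≡ 4 (mod 613)
4^2 ≡ 4^2 = 16 ≡ 16 (mod 613)
4^4 ≡ 16^2 = 256 ≡ 256 (mod 613)
4^8 ≡ 256^2 = 65536 ≡ 558 (mod 613)
4^16 ≡ 558^2 = 311364 ≡ 573 (mod 613)
4^32 ≡ 573^2 = 328329 ≡ 374 (mod 613)
4^64 ≡ 374^2 = 139876 ≡ 112 (mod 613)
4^128 ≡ 112^2 = 12544 ≡ 284 (mod 613)
4^256 ≡ 284^2 = 80656 ≡ 353 (mod 613)
4^512 ≡ 353^2 = 124609 ≡ 170 (mod 613)
612 = 512 + 64 + 32 + 4 in binary powers of 2.
So 4^612 ≡ 170 · 112 · 374 · 256 ≡ 1 (mod 613).
Since the result is 1, base 4 gives no evidence that 613 is composite.

1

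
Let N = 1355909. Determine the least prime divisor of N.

31

1355909 is odd.
Digit sum 32, not divisible by 3.
Ends in 9: not divisible by 5.
7: 1355909 = 7·193701 + 2
11: 1355909 = 11·123264 + 5
13: 1355909 = 13·104300 + 9
17: 1355909 = 17·79759 + 6
19: 1355909 = 19·71363 + 12
23: 1355909 = 23·58952 + 13
29: 1355909 = 29·46755 + 14
31: 1355909 = 31·43739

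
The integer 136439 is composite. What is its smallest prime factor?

19

136439 is odd.
Digit sum 26, not divisible by 3.
Ends in 9: not divisible by 5.
7: 136439 = 7·19491 + 2
11: 136439 = 11·12403 + 6
13: 136439 = 13·10495 + 4
17: 136439 = 17·8025 + 14
19: 136439 = 19·7181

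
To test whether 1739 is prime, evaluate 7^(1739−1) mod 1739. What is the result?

636

7^1 ≡ 7 (mod 1739)
7^2 ≡ 7^2 = 49 ≡ 49 (mod 1739)
7^4 ≡ 49^2 = 2401 ≡ 662 (mod 1739)
7^8 ≡ 662^2 = 438244 ≡ 16 (mod 1739)
7^16 ≡ 16^2 = 256 ≡ 256 (mod 1739)
7^32 ≡ 256^2 = 65536 ≡ 1193 (mod 1739)
7^64 ≡ 1193^2 = 1423249 ≡ 747 (mod 1739)
7^128 ≡ 747^2 = 558009 ≡ 1529 (mod 1739)
7^256 ≡ 1529^2 = 2337841 ≡ 625 (mod 1739)
7^512 ≡ 625^2 = 390625 ≡ 1089 (mod 1739)
7^1024 ≡ 1089^2 = 1185921 ≡ 1662 (mod 1739)
1738 = 1024 + 512 + 128 + 64 + 8 + 2 in binary powers of 2.
So 7^1738 ≡ 1662 · 1089 · 1529 · 747 · 16 · 49 ≡ 636 (mod 1739).
Since 636 ≠ 1, base 7 is a Fermat witness: 1739 is composite.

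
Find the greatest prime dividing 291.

97

291 = 3 · 97
97 is prime.
So 291 = 3 · 97; the largest prime factor is 97.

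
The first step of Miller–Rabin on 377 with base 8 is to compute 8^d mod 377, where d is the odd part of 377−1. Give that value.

377 − 1 = 376 = 2^3 · 47, so d = 47.
8^1 ≡ 8 (mod 377)
8^2 ≡ 8^2 = 64 ≡ 64 (mod 377)
8^4 ≡ 64^2 = 4096 ≡ 326 (mod 377)
8^8 ≡ 326^2 = 106276 ≡ 339 (mod 377)
8^16 ≡ 339^2 = 114921 ≡ 313 (mod 377)
8^32 ≡ 313^2 = 97969 ≡ 326 (mod 377)
47 = 32 + 8 + 4 + 2 + 1 in binary powers of 2.
So 8^47 ≡ 326 · 339 · 326 · 64 · 8 ≡ 31 (mod 377).
Squaring chain: 31 → 207 → 248; never reaches −1, so base 8 is a Miller–Rabin witness that 377 is composite.

31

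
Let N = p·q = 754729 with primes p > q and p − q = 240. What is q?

757

Since p = q + 240, we have 754729 = q(q + 240), so q² + 240q − 754729 = 0.
Discriminant: 240² + 4·754729 = 57600 + 3018916 = 3076516; √3076516 = 1754.
q = (−240 + 1754)/2 = 757, and p = q + 240 = 997.
Check: 757 · 997 = 754729.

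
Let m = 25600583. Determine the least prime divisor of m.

25600583 is odd.
Digit sum 29, not divisible by 3.
Ends in 3: not divisible by 5.
7: 25600583 = 7·3657226 + 1
11: 25600583 = 11·2327325 + 8
13: 25600583 = 13·1969275 + 8
17: 25600583 = 17·1505916 + 11
19: 25600583 = 19·1347399 + 2
23: 25600583 = 23·1113068 + 19
29: 25600583 = 29·882778 + 21
31: 25600583 = 31·825825 + 8
37: 25600583 = 37·691907 + 24
41: 25600583 = 41·624404 + 19
43: 25600583 = 43·595362 + 17
47: 25600583 = 47·544693 + 12
53: 25600583 = 53·483029 + 46
59: 25600583 = 59·433908 + 11
61: 25600583 = 61·419681 + 42
67: 25600583 = 67·382098 + 17
71: 25600583 = 71·360571 + 42
73: 25600583 = 73·350692 + 67
79: 25600583 = 79·324058 + 1
83: 25600583 = 83·308440 + 63
89: 25600583 = 89·287647

89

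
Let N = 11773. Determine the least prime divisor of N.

61

11773 is odd.
Digit sum 19, not divisible by 3.
Ends in 3: not divisible by 5.
7: 11773 = 7·1681 + 6
11: 11773 = 11·1070 + 3
13: 11773 = 13·905 + 8
17: 11773 = 17·692 + 9
19: 11773 = 19·619 + 12
23: 11773 = 23·511 + 20
29: 11773 = 29·405 + 28
31: 11773 = 31·379 + 24
37: 11773 = 37·318 + 7
41: 11773 = 41·287 + 6
43: 11773 = 43·273 + 34
47: 11773 = 47·250 + 23
53: 11773 = 53·222 + 7
59: 11773 = 59·199 + 32
61: 11773 = 61·193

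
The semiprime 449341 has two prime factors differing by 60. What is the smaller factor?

641

Since p = q + 60, we have 449341 = q(q + 60), so q² + 60q − 449341 = 0.
Discriminant: 60² + 4·449341 = 3600 + 1797364 = 1800964; √1800964 = 1342.
q = (−60 + 1342)/2 = 641, and p = q + 60 = 701.
Check: 641 · 701 = 449341.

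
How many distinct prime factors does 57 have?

57 = 3 · 19
57 = 3 · 19, which has 2 distinct prime factors.

2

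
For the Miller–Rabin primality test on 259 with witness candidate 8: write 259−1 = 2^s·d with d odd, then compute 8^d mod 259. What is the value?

259 − 1 = 258 = 2^1 · 129, so d = 129.
8^1 ≡ 8 (mod 259)
8^2 ≡ 8^2 = 64 ≡ 64 (mod 259)
8^4 ≡ 64^2 = 4096 ≡ 211 (mod 259)
8^8 ≡ 211^2 = 44521 ≡ 232 (mod 259)
8^16 ≡ 232^2 = 53824 ≡ 211 (mod 259)
8^32 ≡ 211^2 = 44521 ≡ 232 (mod 259)
8^64 ≡ 232^2 = 53824 ≡ 211 (mod 259)
8^128 ≡ 211^2 = 44521 ≡ 232 (mod 259)
129 = 128 + 1 in binary powers of 2.
So 8^129 ≡ 232 · 8 ≡ 43 (mod 259).
Squaring chain: 43; never reaches −1, so base 8 is a Miller–Rabin witness that 259 is composite.

43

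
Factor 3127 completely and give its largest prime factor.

59

3127 = 53 · 59
59 is prime.
So 3127 = 53 · 59; the largest prime factor is 59.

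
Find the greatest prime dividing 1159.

1159 = 19 · 61
61 is prime.
So 1159 = 19 · 61; the largest prime factor is 61.

61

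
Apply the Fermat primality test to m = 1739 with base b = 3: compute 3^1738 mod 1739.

1070

3^1 ≡ 3 (mod 1739)
3^2 ≡ 3^2 = 9 ≡ 9 (mod 1739)
3^4 ≡ 9^2 = 81 ≡ 81 (mod 1739)
3^8 ≡ 81^2 = 6561 ≡ 1344 (mod 1739)
3^16 ≡ 1344^2 = 1806336 ≡ 1254 (mod 1739)
3^32 ≡ 1254^2 = 1572516 ≡ 460 (mod 1739)
3^64 ≡ 460^2 = 211600 ≡ 1181 (mod 1739)
3^128 ≡ 1181^2 = 1394761 ≡ 83 (mod 1739)
3^256 ≡ 83^2 = 6889 ≡ 1672 (mod 1739)
3^512 ≡ 1672^2 = 2795584 ≡ 1011 (mod 1739)
3^1024 ≡ 1011^2 = 1022121 ≡ 1328 (mod 1739)
1738 = 1024 + 512 + 128 + 64 + 8 + 2 in binary powers of 2.
So 3^1738 ≡ 1328 · 1011 · 83 · 1181 · 1344 · 9 ≡ 1070 (mod 1739).
Since 1070 ≠ 1, base 3 is a Fermat witness: 1739 is composite.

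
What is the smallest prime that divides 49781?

49781 is odd.
Digit sum 29, not divisible by 3.
Ends in 1: not divisible by 5.
7: 49781 = 7·7111 + 4
11: 49781 = 11·4525 + 6
13: 49781 = 13·3829 + 4
17: 49781 = 17·2928 + 5
19: 49781 = 19·2620 + 1
23: 49781 = 23·2164 + 9
29: 49781 = 29·1716 + 17
31: 49781 = 31·1605 + 26
37: 49781 = 37·1345 + 16
41: 49781 = 41·1214 + 7
43: 49781 = 43·1157 + 30
47: 49781 = 47·1059 + 8
53: 49781 = 53·939 + 14
59: 49781 = 59·843 + 44
61: 49781 = 61·816 + 5
67: 49781 = 67·743

67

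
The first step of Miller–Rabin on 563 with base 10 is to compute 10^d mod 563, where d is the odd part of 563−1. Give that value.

1

563 − 1 = 562 = 2^1 · 281, so d = 281.
10^1 ≡ 10 (mod 563)
10^2 ≡ 10^2 = 100 ≡ 100 (mod 563)
10^4 ≡ 100^2 = 10000 ≡ 429 (mod 563)
10^8 ≡ 429^2 = 184041 ≡ 503 (mod 563)
10^16 ≡ 503^2 = 253009 ≡ 222 (mod 563)
10^32 ≡ 222^2 = 49284 ≡ 303 (mod 563)
10^64 ≡ 303^2 = 91809 ≡ 40 (mod 563)
10^128 ≡ 40^2 = 1600 ≡ 474 (mod 563)
10^256 ≡ 474^2 = 224676 ≡ 39 (mod 563)
281 = 256 + 16 + 8 + 1 in binary powers of 2.
So 10^281 ≡ 39 · 222 · 503 · 10 ≡ 1 (mod 563).
Since 10^d ≡ 1 (mod 563), base 10 does not prove 563 composite.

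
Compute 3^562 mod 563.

3^1 ≡ 3 (mod 563)
3^2 ≡ 3^2 = 9 ≡ 9 (mod 563)
3^4 ≡ 9^2 = 81 ≡ 81 (mod 563)
3^8 ≡ 81^2 = 6561 ≡ 368 (mod 563)
3^16 ≡ 368^2 = 135424 ≡ 304 (mod 563)
3^32 ≡ 304^2 = 92416 ≡ 84 (mod 563)
3^64 ≡ 84^2 = 7056 ≡ 300 (mod 563)
3^128 ≡ 300^2 = 90000 ≡ 483 (mod 563)
3^256 ≡ 483^2 = 233289 ≡ 207 (mod 563)
3^512 ≡ 207^2 = 42849 ≡ 61 (mod 563)
562 = 512 + 32 + 16 + 2 in binary powers of 2.
So 3^562 ≡ 61 · 84 · 304 · 9 ≡ 1 (mod 563).
Since the result is 1, base 3 gives no evidence that 563 is composite.

1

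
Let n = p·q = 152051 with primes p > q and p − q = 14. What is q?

Since p = q + 14, we have 152051 = q(q + 14), so q² + 14q − 152051 = 0.
Discriminant: 14² + 4·152051 = 196 + 608204 = 608400; √608400 = 780.
q = (−14 + 780)/2 = 383, and p = q + 14 = 397.
Check: 383 · 397 = 152051.

383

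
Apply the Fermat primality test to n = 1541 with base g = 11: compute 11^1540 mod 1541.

11^1 ≡ 11 (mod 1541)
11^2 ≡ 11^2 = 121 ≡ 121 (mod 1541)
11^4 ≡ 121^2 = 14641 ≡ 772 (mod 1541)
11^8 ≡ 772^2 = 595984 ≡ 1158 (mod 1541)
11^16 ≡ 1158^2 = 1340964 ≡ 294 (mod 1541)
11^32 ≡ 294^2 = 86436 ≡ 140 (mod 1541)
11^64 ≡ 140^2 = 19600 ≡ 1108 (mod 1541)
11^128 ≡ 1108^2 = 1227664 ≡ 1028 (mod 1541)
11^256 ≡ 1028^2 = 1056784 ≡ 1199 (mod 1541)
11^512 ≡ 1199^2 = 1437601 ≡ 1389 (mod 1541)
11^1024 ≡ 1389^2 = 1929321 ≡ 1530 (mod 1541)
1540 = 1024 + 512 + 4 in binary powers of 2.
So 11^1540 ≡ 1530 · 1389 · 772 ≡ 967 (mod 1541).
Since 967 ≠ 1, base 11 is a Fermat witness: 1541 is composite.

967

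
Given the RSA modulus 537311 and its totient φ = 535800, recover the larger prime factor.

φ(n) = (p−1)(q−1) = n − (p+q) + 1, so p + q = 537311 − 535800 + 1 = 1512.
p and q are the roots of t² − 1512t + 537311 = 0.
Discriminant: 1512² − 4·537311 = 2286144 − 2149244 = 136900; √136900 = 370.
q = (1512 − 370)/2 = 571, p = (1512 + 370)/2 = 941.
Check: 571 · 941 = 537311.

941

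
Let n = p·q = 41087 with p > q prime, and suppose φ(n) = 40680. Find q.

φ(n) = (p−1)(q−1) = n − (p+q) + 1, so p + q = 41087 − 40680 + 1 = 408.
p and q are the roots of t² − 408t + 41087 = 0.
Discriminant: 408² − 4·41087 = 166464 − 164348 = 2116; √2116 = 46.
q = (408 − 46)/2 = 181, p = (408 + 46)/2 = 227.
Check: 181 · 227 = 41087.

181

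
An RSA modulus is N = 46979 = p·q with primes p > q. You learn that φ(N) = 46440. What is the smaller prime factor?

109

φ(n) = (p−1)(q−1) = n − (p+q) + 1, so p + q = 46979 − 46440 + 1 = 540.
p and q are the roots of t² − 540t + 46979 = 0.
Discriminant: 540² − 4·46979 = 291600 − 187916 = 103684; √103684 = 322.
q = (540 − 322)/2 = 109, p = (540 + 322)/2 = 431.
Check: 109 · 431 = 46979.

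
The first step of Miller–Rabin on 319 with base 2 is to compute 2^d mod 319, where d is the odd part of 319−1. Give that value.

319 − 1 = 318 = 2^1 · 159, so d = 159.
2^1 ≡ 2 (mod 319)
2^2 ≡ 2^2 = 4 ≡ 4 (mod 319)
2^4 ≡ 4^2 = 16 ≡ 16 (mod 319)
2^8 ≡ 16^2 = 256 ≡ 256 (mod 319)
2^16 ≡ 256^2 = 65536 ≡ 141 (mod 319)
2^32 ≡ 141^2 = 19881 ≡ 103 (mod 319)
2^64 ≡ 103^2 = 10609 ≡ 82 (mod 319)
2^128 ≡ 82^2 = 6724 ≡ 25 (mod 319)
159 = 128 + 16 + 8 + 4 + 2 + 1 in binary powers of 2.
So 2^159 ≡ 25 · 141 · 256 · 16 · 4 · 2 ≡ 171 (mod 319).
Squaring chain: 171; never reaches −1, so base 2 is a Miller–Rabin witness that 319 is composite.

171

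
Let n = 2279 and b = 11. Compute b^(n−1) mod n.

471

11^1 ≡ 11 (mod 2279)
11^2 ≡ 11^2 = 121 ≡ 121 (mod 2279)
11^4 ≡ 121^2 = 14641 ≡ 967 (mod 2279)
11^8 ≡ 967^2 = 935089 ≡ 699 (mod 2279)
11^16 ≡ 699^2 = 488601 ≡ 895 (mod 2279)
11^32 ≡ 895^2 = 801025 ≡ 1096 (mod 2279)
11^64 ≡ 1096^2 = 1201216 ≡ 183 (mod 2279)
11^128 ≡ 183^2 = 33489 ≡ 1583 (mod 2279)
11^256 ≡ 1583^2 = 2505889 ≡ 1268 (mod 2279)
11^512 ≡ 1268^2 = 1607824 ≡ 1129 (mod 2279)
11^1024 ≡ 1129^2 = 1274641 ≡ 680 (mod 2279)
11^2048 ≡ 680^2 = 462400 ≡ 2042 (mod 2279)
2278 = 2048 + 128 + 64 + 32 + 4 + 2 in binary powers of 2.
So 11^2278 ≡ 2042 · 1583 · 183 · 1096 · 967 · 121 ≡ 471 (mod 2279).
Since 471 ≠ 1, base 11 is a Fermat witness: 2279 is composite.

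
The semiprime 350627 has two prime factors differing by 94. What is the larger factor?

Since p = q + 94, we have 350627 = q(q + 94), so q² + 94q − 350627 = 0.
Discriminant: 94² + 4·350627 = 8836 + 1402508 = 1411344; √1411344 = 1188.
q = (−94 + 1188)/2 = 547, and p = q + 94 = 641.
Check: 547 · 641 = 350627.

641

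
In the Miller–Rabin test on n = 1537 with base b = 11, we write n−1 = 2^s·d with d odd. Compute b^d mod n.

1331

1537 − 1 = 1536 = 2^9 · 3, so d = 3.
11^1 ≡ 11 (mod 1537)
11^2 ≡ 11^2 = 121 ≡ 121 (mod 1537)
3 = 2 + 1 in binary powers of 2.
So 11^3 ≡ 121 · 11 ≡ 1331 (mod 1537).
Squaring chain: 1331 → 937 → 342 → 152 → 49 → 864 → 1051 → 1035 → 1473; never reaches −1, so base 11 is a Miller–Rabin witness that 1537 is composite.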